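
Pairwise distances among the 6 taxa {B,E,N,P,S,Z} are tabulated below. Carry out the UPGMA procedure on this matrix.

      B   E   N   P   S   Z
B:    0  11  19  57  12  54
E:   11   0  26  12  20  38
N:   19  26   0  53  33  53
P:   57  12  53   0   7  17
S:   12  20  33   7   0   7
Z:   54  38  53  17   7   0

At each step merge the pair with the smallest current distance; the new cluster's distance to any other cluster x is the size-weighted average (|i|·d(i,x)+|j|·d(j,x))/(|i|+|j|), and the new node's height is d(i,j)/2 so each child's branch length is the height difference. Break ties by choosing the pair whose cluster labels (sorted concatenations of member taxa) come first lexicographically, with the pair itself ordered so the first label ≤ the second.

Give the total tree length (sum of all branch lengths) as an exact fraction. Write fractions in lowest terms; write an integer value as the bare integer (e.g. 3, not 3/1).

iteration 1: select P,S (d=7); attach at lengths (7/2, 7/2); label the merged cluster PS
  updated: d(B,PS)=69/2, d(E,PS)=16, d(N,PS)=43, d(PS,Z)=12
iteration 2: select B,E (d=11); attach at lengths (11/2, 11/2); label the merged cluster BE
  updated: d(BE,N)=45/2, d(BE,PS)=101/4, d(BE,Z)=46
iteration 3: select PS,Z (d=12); attach at lengths (5/2, 6); label the merged cluster PSZ
  updated: d(BE,PSZ)=193/6, d(N,PSZ)=139/3
iteration 4: select BE,N (d=45/2); attach at lengths (23/4, 45/4); label the merged cluster BEN
  updated: d(BEN,PSZ)=332/9
iteration 5: select BEN,PSZ (d=332/9); attach at lengths (259/36, 112/9); label the merged cluster BENPSZ
final tree: (((B:11/2,E:11/2):23/4,N:45/4):259/36,((P:7/2,S:7/2):5/2,Z:6):112/9)
total length: 2273/36

2273/36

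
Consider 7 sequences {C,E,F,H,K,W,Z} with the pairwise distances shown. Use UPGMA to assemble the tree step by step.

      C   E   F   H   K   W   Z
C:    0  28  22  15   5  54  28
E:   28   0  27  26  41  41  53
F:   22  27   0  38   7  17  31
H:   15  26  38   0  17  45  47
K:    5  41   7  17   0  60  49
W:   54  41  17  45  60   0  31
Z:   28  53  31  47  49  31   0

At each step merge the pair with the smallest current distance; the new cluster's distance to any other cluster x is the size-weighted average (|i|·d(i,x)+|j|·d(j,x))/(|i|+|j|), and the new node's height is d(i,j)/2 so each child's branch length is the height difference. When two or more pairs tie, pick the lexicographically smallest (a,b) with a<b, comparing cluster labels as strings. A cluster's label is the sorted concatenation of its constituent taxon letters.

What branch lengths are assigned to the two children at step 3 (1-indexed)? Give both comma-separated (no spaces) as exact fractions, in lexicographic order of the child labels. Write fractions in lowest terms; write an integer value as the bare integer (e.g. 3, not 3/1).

53/12,35/3

1. join C+K (d=5) ⇒ CK; edges |C|=5/2, |K|=5/2
  updated: d(CK,E)=69/2, d(CK,F)=29/2, d(CK,H)=16, d(CK,W)=57, d(CK,Z)=77/2
2. join CK+F (d=29/2) ⇒ CFK; edges |CK|=19/4, |F|=29/4
  updated: d(CFK,E)=32, d(CFK,H)=70/3, d(CFK,W)=131/3, d(CFK,Z)=36
3. join CFK+H (d=70/3) ⇒ CFHK; edges |CFK|=53/12, |H|=35/3
  updated: d(CFHK,E)=61/2, d(CFHK,W)=44, d(CFHK,Z)=155/4
4. join CFHK+E (d=61/2) ⇒ CEFHK; edges |CFHK|=43/12, |E|=61/4
  updated: d(CEFHK,W)=217/5, d(CEFHK,Z)=208/5
5. join W+Z (d=31) ⇒ WZ; edges |W|=31/2, |Z|=31/2
  updated: d(CEFHK,WZ)=85/2
6. join CEFHK+WZ (d=85/2) ⇒ CEFHKWZ; edges |CEFHK|=6, |WZ|=23/4
final tree: (((((C:5/2,K:5/2):19/4,F:29/4):53/12,H:35/3):43/12,E:61/4):6,(W:31/2,Z:31/2):23/4)
total length: 284/3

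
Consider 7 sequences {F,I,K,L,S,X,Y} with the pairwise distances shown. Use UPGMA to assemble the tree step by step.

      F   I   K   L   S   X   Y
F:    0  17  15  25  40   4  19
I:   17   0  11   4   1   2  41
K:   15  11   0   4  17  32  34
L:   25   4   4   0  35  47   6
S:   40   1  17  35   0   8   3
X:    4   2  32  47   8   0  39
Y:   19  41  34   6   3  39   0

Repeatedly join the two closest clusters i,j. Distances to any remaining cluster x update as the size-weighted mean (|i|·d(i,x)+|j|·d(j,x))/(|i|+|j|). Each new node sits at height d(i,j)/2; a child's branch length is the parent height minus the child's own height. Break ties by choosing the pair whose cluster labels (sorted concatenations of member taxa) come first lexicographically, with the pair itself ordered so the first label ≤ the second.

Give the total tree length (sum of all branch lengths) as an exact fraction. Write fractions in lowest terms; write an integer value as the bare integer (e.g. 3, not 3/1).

iteration 1: select I,S (d=1); attach at lengths (1/2, 1/2); label the merged cluster IS
  updated: d(F,IS)=57/2, d(IS,K)=14, d(IS,L)=39/2, d(IS,X)=5, d(IS,Y)=22
iteration 2: select F,X (d=4); attach at lengths (2, 2); label the merged cluster FX
  updated: d(FX,IS)=67/4, d(FX,K)=47/2, d(FX,L)=36, d(FX,Y)=29
iteration 3: select K,L (d=4); attach at lengths (2, 2); label the merged cluster KL
  updated: d(FX,KL)=119/4, d(IS,KL)=67/4, d(KL,Y)=20
iteration 4: select FX,IS (d=67/4); attach at lengths (51/8, 63/8); label the merged cluster FISX
  updated: d(FISX,KL)=93/4, d(FISX,Y)=51/2
iteration 5: select KL,Y (d=20); attach at lengths (8, 10); label the merged cluster KLY
  updated: d(FISX,KLY)=24
iteration 6: select FISX,KLY (d=24); attach at lengths (29/8, 2); label the merged cluster FIKLSXY
final tree: (((F:2,X:2):51/8,(I:1/2,S:1/2):63/8):29/8,((K:2,L:2):8,Y:10):2)
total length: 375/8

375/8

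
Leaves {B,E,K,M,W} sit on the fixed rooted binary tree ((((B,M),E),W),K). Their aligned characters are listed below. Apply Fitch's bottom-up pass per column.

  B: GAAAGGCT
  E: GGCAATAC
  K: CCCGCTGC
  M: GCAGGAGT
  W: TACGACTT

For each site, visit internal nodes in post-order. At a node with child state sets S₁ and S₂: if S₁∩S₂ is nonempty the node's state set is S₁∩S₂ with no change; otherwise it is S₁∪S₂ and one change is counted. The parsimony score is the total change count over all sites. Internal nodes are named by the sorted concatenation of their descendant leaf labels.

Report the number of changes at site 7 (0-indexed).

BM@0: {G} ∩ {G} = {G} (intersection, +0)
BEM@0: {G} ∩ {G} = {G} (intersection, +0)
BEMW@0: {G} ∪ {T} = {G,T} (union, +1)
BEKMW@0: {G,T} ∪ {C} = {C,G,T} (union, +1)
BM@1: {A} ∪ {C} = {A,C} (union, +1)
BEM@1: {A,C} ∪ {G} = {A,C,G} (union, +1)
BEMW@1: {A,C,G} ∩ {A} = {A} (intersection, +0)
BEKMW@1: {A} ∪ {C} = {A,C} (union, +1)
BM@2: {A} ∩ {A} = {A} (intersection, +0)
BEM@2: {A} ∪ {C} = {A,C} (union, +1)
BEMW@2: {A,C} ∩ {C} = {C} (intersection, +0)
BEKMW@2: {C} ∩ {C} = {C} (intersection, +0)
BM@3: {A} ∪ {G} = {A,G} (union, +1)
BEM@3: {A,G} ∩ {A} = {A} (intersection, +0)
BEMW@3: {A} ∪ {G} = {A,G} (union, +1)
BEKMW@3: {A,G} ∩ {G} = {G} (intersection, +0)
BM@4: {G} ∩ {G} = {G} (intersection, +0)
BEM@4: {G} ∪ {A} = {A,G} (union, +1)
BEMW@4: {A,G} ∩ {A} = {A} (intersection, +0)
BEKMW@4: {A} ∪ {C} = {A,C} (union, +1)
BM@5: {G} ∪ {A} = {A,G} (union, +1)
BEM@5: {A,G} ∪ {T} = {A,G,T} (union, +1)
BEMW@5: {A,G,T} ∪ {C} = {A,C,G,T} (union, +1)
BEKMW@5: {A,C,G,T} ∩ {T} = {T} (intersection, +0)
BM@6: {C} ∪ {G} = {C,G} (union, +1)
BEM@6: {C,G} ∪ {A} = {A,C,G} (union, +1)
BEMW@6: {A,C,G} ∪ {T} = {A,C,G,T} (union, +1)
BEKMW@6: {A,C,G,T} ∩ {G} = {G} (intersection, +0)
BM@7: {T} ∩ {T} = {T} (intersection, +0)
BEM@7: {T} ∪ {C} = {C,T} (union, +1)
BEMW@7: {C,T} ∩ {T} = {T} (intersection, +0)
BEKMW@7: {T} ∪ {C} = {C,T} (union, +1)
per-site changes: [2, 3, 1, 2, 2, 3, 3, 2]; total = 18

2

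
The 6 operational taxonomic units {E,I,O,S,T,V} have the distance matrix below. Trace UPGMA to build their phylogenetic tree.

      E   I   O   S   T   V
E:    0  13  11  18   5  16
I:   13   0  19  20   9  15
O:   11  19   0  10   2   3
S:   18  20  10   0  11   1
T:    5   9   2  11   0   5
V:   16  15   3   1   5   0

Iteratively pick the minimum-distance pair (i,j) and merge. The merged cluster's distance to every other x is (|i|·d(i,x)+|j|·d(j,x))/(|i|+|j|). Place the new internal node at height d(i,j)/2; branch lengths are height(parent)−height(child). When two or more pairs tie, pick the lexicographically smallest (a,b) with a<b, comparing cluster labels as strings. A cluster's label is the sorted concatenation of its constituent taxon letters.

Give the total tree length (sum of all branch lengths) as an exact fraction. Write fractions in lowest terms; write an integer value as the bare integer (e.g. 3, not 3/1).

1. join S+V (d=1) ⇒ SV; edges |S|=1/2, |V|=1/2
  updated: d(E,SV)=17, d(I,SV)=35/2, d(O,SV)=13/2, d(SV,T)=8
2. join O+T (d=2) ⇒ OT; edges |O|=1, |T|=1
  updated: d(E,OT)=8, d(I,OT)=14, d(OT,SV)=29/4
3. join OT+SV (d=29/4) ⇒ OSTV; edges |OT|=21/8, |SV|=25/8
  updated: d(E,OSTV)=25/2, d(I,OSTV)=63/4
4. join E+OSTV (d=25/2) ⇒ EOSTV; edges |E|=25/4, |OSTV|=21/8
  updated: d(EOSTV,I)=76/5
5. join EOSTV+I (d=76/5) ⇒ EIOSTV; edges |EOSTV|=27/20, |I|=38/5
final tree: ((E:25/4,((O:1,T:1):21/8,(S:1/2,V:1/2):25/8):21/8):27/20,I:38/5)
total length: 1063/40

1063/40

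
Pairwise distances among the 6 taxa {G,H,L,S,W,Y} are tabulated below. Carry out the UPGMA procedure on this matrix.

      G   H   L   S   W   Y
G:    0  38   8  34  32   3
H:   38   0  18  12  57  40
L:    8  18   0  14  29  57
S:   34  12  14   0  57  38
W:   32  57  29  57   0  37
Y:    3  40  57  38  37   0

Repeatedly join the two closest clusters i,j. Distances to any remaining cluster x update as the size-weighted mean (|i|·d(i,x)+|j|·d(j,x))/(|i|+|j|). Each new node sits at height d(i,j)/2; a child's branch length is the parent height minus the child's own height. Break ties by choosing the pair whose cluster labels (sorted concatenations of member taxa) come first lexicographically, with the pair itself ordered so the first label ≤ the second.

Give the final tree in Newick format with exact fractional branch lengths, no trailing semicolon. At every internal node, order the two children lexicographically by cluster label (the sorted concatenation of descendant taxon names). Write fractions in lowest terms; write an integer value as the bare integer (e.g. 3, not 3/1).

1. join G+Y (d=3) ⇒ GY; edges |G|=3/2, |Y|=3/2
  updated: d(GY,H)=39, d(GY,L)=65/2, d(GY,S)=36, d(GY,W)=69/2
2. join H+S (d=12) ⇒ HS; edges |H|=6, |S|=6
  updated: d(GY,HS)=75/2, d(HS,L)=16, d(HS,W)=57
3. join HS+L (d=16) ⇒ HLS; edges |HS|=2, |L|=8
  updated: d(GY,HLS)=215/6, d(HLS,W)=143/3
4. join GY+W (d=69/2) ⇒ GWY; edges |GY|=63/4, |W|=69/4
  updated: d(GWY,HLS)=358/9
5. join GWY+HLS (d=358/9) ⇒ GHLSWY; edges |GWY|=95/36, |HLS|=107/9
final tree: (((G:3/2,Y:3/2):63/4,W:69/4):95/36,((H:6,S:6):2,L:8):107/9)
total length: 2611/36

(((G:3/2,Y:3/2):63/4,W:69/4):95/36,((H:6,S:6):2,L:8):107/9)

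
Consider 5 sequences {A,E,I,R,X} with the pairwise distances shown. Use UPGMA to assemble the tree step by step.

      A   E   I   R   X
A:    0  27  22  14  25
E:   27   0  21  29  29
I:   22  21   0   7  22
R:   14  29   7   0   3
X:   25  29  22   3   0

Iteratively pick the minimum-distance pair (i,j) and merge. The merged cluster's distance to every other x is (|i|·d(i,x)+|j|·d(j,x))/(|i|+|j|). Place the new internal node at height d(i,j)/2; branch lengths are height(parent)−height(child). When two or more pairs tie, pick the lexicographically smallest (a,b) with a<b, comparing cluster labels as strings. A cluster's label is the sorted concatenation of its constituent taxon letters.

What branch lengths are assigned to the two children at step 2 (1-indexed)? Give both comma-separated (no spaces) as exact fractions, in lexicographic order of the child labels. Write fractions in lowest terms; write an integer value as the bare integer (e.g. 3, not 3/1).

iteration 1: select R,X (d=3); attach at lengths (3/2, 3/2); label the merged cluster RX
  updated: d(A,RX)=39/2, d(E,RX)=29, d(I,RX)=29/2
iteration 2: select I,RX (d=29/2); attach at lengths (29/4, 23/4); label the merged cluster IRX
  updated: d(A,IRX)=61/3, d(E,IRX)=79/3
iteration 3: select A,IRX (d=61/3); attach at lengths (61/6, 35/12); label the merged cluster AIRX
  updated: d(AIRX,E)=53/2
iteration 4: select AIRX,E (d=53/2); attach at lengths (37/12, 53/4); label the merged cluster AEIRX
final tree: ((A:61/6,(I:29/4,(R:3/2,X:3/2):23/4):35/12):37/12,E:53/4)
total length: 545/12

29/4,23/4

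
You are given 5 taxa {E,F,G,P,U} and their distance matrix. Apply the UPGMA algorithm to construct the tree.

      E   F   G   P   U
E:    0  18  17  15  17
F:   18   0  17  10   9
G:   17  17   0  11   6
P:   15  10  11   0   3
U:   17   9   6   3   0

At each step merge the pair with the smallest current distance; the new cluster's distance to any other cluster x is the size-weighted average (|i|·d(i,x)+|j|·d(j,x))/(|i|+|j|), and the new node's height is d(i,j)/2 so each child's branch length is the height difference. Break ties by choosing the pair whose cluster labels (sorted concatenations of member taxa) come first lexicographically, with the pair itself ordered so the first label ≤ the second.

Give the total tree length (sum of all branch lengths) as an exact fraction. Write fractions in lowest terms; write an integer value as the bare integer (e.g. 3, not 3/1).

1. join P+U (d=3) ⇒ PU; edges |P|=3/2, |U|=3/2
  updated: d(E,PU)=16, d(F,PU)=19/2, d(G,PU)=17/2
2. join G+PU (d=17/2) ⇒ GPU; edges |G|=17/4, |PU|=11/4
  updated: d(E,GPU)=49/3, d(F,GPU)=12
3. join F+GPU (d=12) ⇒ FGPU; edges |F|=6, |GPU|=7/4
  updated: d(E,FGPU)=67/4
4. join E+FGPU (d=67/4) ⇒ EFGPU; edges |E|=67/8, |FGPU|=19/8
final tree: (E:67/8,(F:6,(G:17/4,(P:3/2,U:3/2):11/4):7/4):19/8)
total length: 57/2

57/2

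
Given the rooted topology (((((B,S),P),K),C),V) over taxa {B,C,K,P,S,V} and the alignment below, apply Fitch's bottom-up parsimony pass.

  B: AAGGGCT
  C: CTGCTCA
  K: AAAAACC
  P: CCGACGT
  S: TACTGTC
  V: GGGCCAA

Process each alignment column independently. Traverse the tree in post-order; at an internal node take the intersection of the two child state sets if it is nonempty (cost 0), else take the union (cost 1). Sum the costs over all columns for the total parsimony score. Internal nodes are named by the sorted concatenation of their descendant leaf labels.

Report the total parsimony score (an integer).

[col 0] BS: children B:{A}, S:{T} ∪→ {A,T}; cost 1
[col 0] BPS: children BS:{A,T}, P:{C} ∪→ {A,C,T}; cost 1
[col 0] BKPS: children BPS:{A,C,T}, K:{A} ∩→ {A}; cost 0
[col 0] BCKPS: children BKPS:{A}, C:{C} ∪→ {A,C}; cost 1
[col 0] BCKPSV: children BCKPS:{A,C}, V:{G} ∪→ {A,C,G}; cost 1
[col 1] BS: children B:{A}, S:{A} ∩→ {A}; cost 0
[col 1] BPS: children BS:{A}, P:{C} ∪→ {A,C}; cost 1
[col 1] BKPS: children BPS:{A,C}, K:{A} ∩→ {A}; cost 0
[col 1] BCKPS: children BKPS:{A}, C:{T} ∪→ {A,T}; cost 1
[col 1] BCKPSV: children BCKPS:{A,T}, V:{G} ∪→ {A,G,T}; cost 1
[col 2] BS: children B:{G}, S:{C} ∪→ {C,G}; cost 1
[col 2] BPS: children BS:{C,G}, P:{G} ∩→ {G}; cost 0
[col 2] BKPS: children BPS:{G}, K:{A} ∪→ {A,G}; cost 1
[col 2] BCKPS: children BKPS:{A,G}, C:{G} ∩→ {G}; cost 0
[col 2] BCKPSV: children BCKPS:{G}, V:{G} ∩→ {G}; cost 0
[col 3] BS: children B:{G}, S:{T} ∪→ {G,T}; cost 1
[col 3] BPS: children BS:{G,T}, P:{A} ∪→ {A,G,T}; cost 1
[col 3] BKPS: children BPS:{A,G,T}, K:{A} ∩→ {A}; cost 0
[col 3] BCKPS: children BKPS:{A}, C:{C} ∪→ {A,C}; cost 1
[col 3] BCKPSV: children BCKPS:{A,C}, V:{C} ∩→ {C}; cost 0
[col 4] BS: children B:{G}, S:{G} ∩→ {G}; cost 0
[col 4] BPS: children BS:{G}, P:{C} ∪→ {C,G}; cost 1
[col 4] BKPS: children BPS:{C,G}, K:{A} ∪→ {A,C,G}; cost 1
[col 4] BCKPS: children BKPS:{A,C,G}, C:{T} ∪→ {A,C,G,T}; cost 1
[col 4] BCKPSV: children BCKPS:{A,C,G,T}, V:{C} ∩→ {C}; cost 0
[col 5] BS: children B:{C}, S:{T} ∪→ {C,T}; cost 1
[col 5] BPS: children BS:{C,T}, P:{G} ∪→ {C,G,T}; cost 1
[col 5] BKPS: children BPS:{C,G,T}, K:{C} ∩→ {C}; cost 0
[col 5] BCKPS: children BKPS:{C}, C:{C} ∩→ {C}; cost 0
[col 5] BCKPSV: children BCKPS:{C}, V:{A} ∪→ {A,C}; cost 1
[col 6] BS: children B:{T}, S:{C} ∪→ {C,T}; cost 1
[col 6] BPS: children BS:{C,T}, P:{T} ∩→ {T}; cost 0
[col 6] BKPS: children BPS:{T}, K:{C} ∪→ {C,T}; cost 1
[col 6] BCKPS: children BKPS:{C,T}, C:{A} ∪→ {A,C,T}; cost 1
[col 6] BCKPSV: children BCKPS:{A,C,T}, V:{A} ∩→ {A}; cost 0
per-site changes: [4, 3, 2, 3, 3, 3, 3]; total = 21

21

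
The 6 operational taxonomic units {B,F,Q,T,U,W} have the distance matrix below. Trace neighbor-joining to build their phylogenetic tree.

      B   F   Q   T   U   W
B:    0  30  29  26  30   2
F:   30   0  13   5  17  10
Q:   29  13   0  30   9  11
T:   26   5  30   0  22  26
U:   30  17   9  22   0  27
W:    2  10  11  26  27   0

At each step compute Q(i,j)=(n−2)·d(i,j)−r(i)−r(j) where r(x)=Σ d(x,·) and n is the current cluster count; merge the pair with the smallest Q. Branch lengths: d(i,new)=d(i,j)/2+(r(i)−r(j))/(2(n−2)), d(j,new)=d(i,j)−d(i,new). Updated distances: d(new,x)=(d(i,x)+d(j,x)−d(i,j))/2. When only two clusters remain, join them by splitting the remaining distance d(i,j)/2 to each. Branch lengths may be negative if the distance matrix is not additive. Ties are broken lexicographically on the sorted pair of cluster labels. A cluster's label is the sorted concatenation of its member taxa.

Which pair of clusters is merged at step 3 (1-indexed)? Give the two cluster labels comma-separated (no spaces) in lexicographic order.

BW,FT

step 1: merge (B,W) at d=2, Q=-185; branch lengths B→49/8, W→-33/8; new cluster BW
  updated: d(BW,F)=19, d(BW,Q)=19, d(BW,T)=25, d(BW,U)=55/2
step 2: merge (F,T) at d=5, Q=-121; branch lengths F→-13/6, T→43/6; new cluster FT
  updated: d(BW,FT)=39/2, d(FT,Q)=19, d(FT,U)=17
step 3: merge (BW,FT) at d=39/2, Q=-165/2; branch lengths BW→99/8, FT→57/8; new cluster BFTW
  updated: d(BFTW,Q)=37/4, d(BFTW,U)=25/2
step 4: merge (BFTW,Q) at d=37/4, Q=-123/4; branch lengths BFTW→51/8, Q→23/8; new cluster BFQTW
  updated: d(BFQTW,U)=49/8
step 5: merge (BFQTW,U) at d=49/8; branch lengths BFQTW→49/16, U→49/16; new cluster BFQTUW
final tree: ((((B:49/8,W:-33/8):99/8,(F:-13/6,T:43/6):57/8):51/8,Q:23/8):49/16,U:49/16)
total length: 335/8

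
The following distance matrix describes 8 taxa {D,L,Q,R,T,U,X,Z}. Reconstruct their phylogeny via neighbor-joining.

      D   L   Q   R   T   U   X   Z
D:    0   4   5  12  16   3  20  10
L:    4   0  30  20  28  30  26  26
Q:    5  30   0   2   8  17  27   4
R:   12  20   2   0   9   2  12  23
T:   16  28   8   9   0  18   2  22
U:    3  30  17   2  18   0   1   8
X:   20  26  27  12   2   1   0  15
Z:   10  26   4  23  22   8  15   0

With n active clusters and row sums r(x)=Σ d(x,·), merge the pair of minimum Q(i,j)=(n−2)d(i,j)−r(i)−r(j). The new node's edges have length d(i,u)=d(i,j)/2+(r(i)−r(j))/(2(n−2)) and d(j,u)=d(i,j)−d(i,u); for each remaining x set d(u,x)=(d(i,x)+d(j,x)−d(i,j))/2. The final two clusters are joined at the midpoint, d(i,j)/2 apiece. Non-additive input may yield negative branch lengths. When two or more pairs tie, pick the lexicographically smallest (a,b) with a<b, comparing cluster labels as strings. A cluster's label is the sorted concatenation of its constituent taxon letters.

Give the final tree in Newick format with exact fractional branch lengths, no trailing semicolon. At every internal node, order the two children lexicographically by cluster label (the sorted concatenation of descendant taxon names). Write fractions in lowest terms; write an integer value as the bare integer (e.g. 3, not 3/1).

(((((D:-35/6,L:59/6):71/8,(Q:5/16,Z:59/16):39/8):55/16,(T:11/10,X:9/10):111/16):17/16,R:19/16):13/32,U:13/32)

step 1: merge (D,L) at d=4, Q=-210; branch lengths D→-35/6, L→59/6; new cluster DL
  updated: d(DL,Q)=31/2, d(DL,R)=14, d(DL,T)=20, d(DL,U)=29/2, d(DL,X)=21, d(DL,Z)=16
step 2: merge (T,X) at d=2, Q=-147; branch lengths T→11/10, X→9/10; new cluster TX
  updated: d(DL,TX)=39/2, d(Q,TX)=33/2, d(R,TX)=19/2, d(TX,U)=17/2, d(TX,Z)=35/2
step 3: merge (Q,Z) at d=4, Q=-215/2; branch lengths Q→5/16, Z→59/16; new cluster QZ
  updated: d(DL,QZ)=55/4, d(QZ,R)=21/2, d(QZ,TX)=15, d(QZ,U)=21/2
step 4: merge (DL,QZ) at d=55/4, Q=-281/4; branch lengths DL→71/8, QZ→39/8; new cluster DLQZ
  updated: d(DLQZ,R)=43/8, d(DLQZ,TX)=83/8, d(DLQZ,U)=45/8
step 5: merge (DLQZ,TX) at d=83/8, Q=-29; branch lengths DLQZ→55/16, TX→111/16; new cluster DLQTXZ
  updated: d(DLQTXZ,R)=9/4, d(DLQTXZ,U)=15/8
step 6: merge (DLQTXZ,R) at d=9/4, Q=-49/8; branch lengths DLQTXZ→17/16, R→19/16; new cluster DLQRTXZ
  updated: d(DLQRTXZ,U)=13/16
step 7: merge (DLQRTXZ,U) at d=13/16; branch lengths DLQRTXZ→13/32, U→13/32; new cluster DLQRTUXZ
final tree: (((((D:-35/6,L:59/6):71/8,(Q:5/16,Z:59/16):39/8):55/16,(T:11/10,X:9/10):111/16):17/16,R:19/16):13/32,U:13/32)
total length: 595/16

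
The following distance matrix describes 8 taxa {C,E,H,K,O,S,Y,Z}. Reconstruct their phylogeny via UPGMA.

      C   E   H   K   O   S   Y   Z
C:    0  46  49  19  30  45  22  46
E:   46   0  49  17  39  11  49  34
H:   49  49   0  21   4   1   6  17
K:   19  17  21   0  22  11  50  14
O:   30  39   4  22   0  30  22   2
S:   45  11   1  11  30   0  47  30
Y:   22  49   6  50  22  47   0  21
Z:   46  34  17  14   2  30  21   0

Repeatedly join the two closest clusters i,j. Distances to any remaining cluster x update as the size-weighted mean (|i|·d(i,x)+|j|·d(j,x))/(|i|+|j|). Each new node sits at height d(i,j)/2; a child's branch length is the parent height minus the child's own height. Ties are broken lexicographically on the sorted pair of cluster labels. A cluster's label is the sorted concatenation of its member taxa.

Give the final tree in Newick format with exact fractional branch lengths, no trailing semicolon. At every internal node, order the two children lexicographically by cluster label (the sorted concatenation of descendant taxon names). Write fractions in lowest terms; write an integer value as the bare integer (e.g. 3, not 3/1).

((C:11,Y:11):83/12,(E:15,(((H:1/2,S:1/2):15/2,K:8):7/4,(O:1,Z:1):35/4):21/4):35/12)

1. join H+S (d=1) ⇒ HS; edges |H|=1/2, |S|=1/2
  updated: d(C,HS)=47, d(E,HS)=30, d(HS,K)=16, d(HS,O)=17, d(HS,Y)=53/2, d(HS,Z)=47/2
2. join O+Z (d=2) ⇒ OZ; edges |O|=1, |Z|=1
  updated: d(C,OZ)=38, d(E,OZ)=73/2, d(HS,OZ)=81/4, d(K,OZ)=18, d(OZ,Y)=43/2
3. join HS+K (d=16) ⇒ HKS; edges |HS|=15/2, |K|=8
  updated: d(C,HKS)=113/3, d(E,HKS)=77/3, d(HKS,OZ)=39/2, d(HKS,Y)=103/3
4. join HKS+OZ (d=39/2) ⇒ HKOSZ; edges |HKS|=7/4, |OZ|=35/4
  updated: d(C,HKOSZ)=189/5, d(E,HKOSZ)=30, d(HKOSZ,Y)=146/5
5. join C+Y (d=22) ⇒ CY; edges |C|=11, |Y|=11
  updated: d(CY,E)=95/2, d(CY,HKOSZ)=67/2
6. join E+HKOSZ (d=30) ⇒ EHKOSZ; edges |E|=15, |HKOSZ|=21/4
  updated: d(CY,EHKOSZ)=215/6
7. join CY+EHKOSZ (d=215/6) ⇒ CEHKOSYZ; edges |CY|=83/12, |EHKOSZ|=35/12
final tree: ((C:11,Y:11):83/12,(E:15,(((H:1/2,S:1/2):15/2,K:8):7/4,(O:1,Z:1):35/4):21/4):35/12)
total length: 973/12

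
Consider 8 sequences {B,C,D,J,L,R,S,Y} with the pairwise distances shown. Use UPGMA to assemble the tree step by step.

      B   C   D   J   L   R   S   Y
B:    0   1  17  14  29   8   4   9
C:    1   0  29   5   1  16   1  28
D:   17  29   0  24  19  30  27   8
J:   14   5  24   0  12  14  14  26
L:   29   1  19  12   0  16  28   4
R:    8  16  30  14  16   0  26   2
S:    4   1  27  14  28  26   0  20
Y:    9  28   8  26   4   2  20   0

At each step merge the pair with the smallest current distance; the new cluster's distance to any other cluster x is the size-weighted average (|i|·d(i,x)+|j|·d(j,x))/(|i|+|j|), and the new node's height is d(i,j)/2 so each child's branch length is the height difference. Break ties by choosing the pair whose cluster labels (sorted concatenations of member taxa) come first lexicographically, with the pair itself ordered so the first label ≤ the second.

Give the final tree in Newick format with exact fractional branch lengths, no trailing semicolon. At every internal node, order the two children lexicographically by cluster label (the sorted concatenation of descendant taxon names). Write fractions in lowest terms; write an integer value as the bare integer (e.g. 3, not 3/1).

(((((B:1/2,C:1/2):3/4,S:5/4):17/4,J:11/2):85/24,(L:5,(R:1,Y:1):4):97/24):47/24,D:11)

iteration 1: select B,C (d=1); attach at lengths (1/2, 1/2); label the merged cluster BC
  updated: d(BC,D)=23, d(BC,J)=19/2, d(BC,L)=15, d(BC,R)=12, d(BC,S)=5/2, d(BC,Y)=37/2
iteration 2: select R,Y (d=2); attach at lengths (1, 1); label the merged cluster RY
  updated: d(BC,RY)=61/4, d(D,RY)=19, d(J,RY)=20, d(L,RY)=10, d(RY,S)=23
iteration 3: select BC,S (d=5/2); attach at lengths (3/4, 5/4); label the merged cluster BCS
  updated: d(BCS,D)=73/3, d(BCS,J)=11, d(BCS,L)=58/3, d(BCS,RY)=107/6
iteration 4: select L,RY (d=10); attach at lengths (5, 4); label the merged cluster LRY
  updated: d(BCS,LRY)=55/3, d(D,LRY)=19, d(J,LRY)=52/3
iteration 5: select BCS,J (d=11); attach at lengths (17/4, 11/2); label the merged cluster BCJS
  updated: d(BCJS,D)=97/4, d(BCJS,LRY)=217/12
iteration 6: select BCJS,LRY (d=217/12); attach at lengths (85/24, 97/24); label the merged cluster BCJLRSY
  updated: d(BCJLRSY,D)=22
iteration 7: select BCJLRSY,D (d=22); attach at lengths (47/24, 11); label the merged cluster BCDJLRSY
final tree: (((((B:1/2,C:1/2):3/4,S:5/4):17/4,J:11/2):85/24,(L:5,(R:1,Y:1):4):97/24):47/24,D:11)
total length: 1063/24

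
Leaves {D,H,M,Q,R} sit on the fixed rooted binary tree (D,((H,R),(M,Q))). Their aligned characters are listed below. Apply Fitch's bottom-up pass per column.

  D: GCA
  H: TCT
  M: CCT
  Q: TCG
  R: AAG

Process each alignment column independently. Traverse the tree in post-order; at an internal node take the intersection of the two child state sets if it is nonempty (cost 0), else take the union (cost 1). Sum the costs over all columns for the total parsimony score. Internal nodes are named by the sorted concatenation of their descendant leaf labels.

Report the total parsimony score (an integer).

site 0, node HR: H={T} ∪ R={A} → {A,T} (+1)
site 0, node MQ: M={C} ∪ Q={T} → {C,T} (+1)
site 0, node HMQR: HR={A,T} ∩ MQ={C,T} → {T} (+0)
site 0, node DHMQR: D={G} ∪ HMQR={T} → {G,T} (+1)
site 1, node HR: H={C} ∪ R={A} → {A,C} (+1)
site 1, node MQ: M={C} ∩ Q={C} → {C} (+0)
site 1, node HMQR: HR={A,C} ∩ MQ={C} → {C} (+0)
site 1, node DHMQR: D={C} ∩ HMQR={C} → {C} (+0)
site 2, node HR: H={T} ∪ R={G} → {G,T} (+1)
site 2, node MQ: M={T} ∪ Q={G} → {G,T} (+1)
site 2, node HMQR: HR={G,T} ∩ MQ={G,T} → {G,T} (+0)
site 2, node DHMQR: D={A} ∪ HMQR={G,T} → {A,G,T} (+1)
per-site changes: [3, 1, 3]; total = 7

7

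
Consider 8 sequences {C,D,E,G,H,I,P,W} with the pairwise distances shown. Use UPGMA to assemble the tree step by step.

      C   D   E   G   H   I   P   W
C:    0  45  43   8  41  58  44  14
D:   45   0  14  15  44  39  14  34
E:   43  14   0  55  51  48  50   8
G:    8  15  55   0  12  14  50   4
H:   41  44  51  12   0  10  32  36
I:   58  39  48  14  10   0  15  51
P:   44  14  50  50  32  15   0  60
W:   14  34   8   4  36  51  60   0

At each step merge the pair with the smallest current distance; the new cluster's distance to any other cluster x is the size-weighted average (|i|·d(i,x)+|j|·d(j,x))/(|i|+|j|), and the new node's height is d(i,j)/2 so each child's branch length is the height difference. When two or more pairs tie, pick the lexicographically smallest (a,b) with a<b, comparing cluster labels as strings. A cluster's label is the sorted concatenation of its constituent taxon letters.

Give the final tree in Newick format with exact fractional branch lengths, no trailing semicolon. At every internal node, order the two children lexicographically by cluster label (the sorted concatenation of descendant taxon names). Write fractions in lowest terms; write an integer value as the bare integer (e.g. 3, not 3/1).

iteration 1: select G,W (d=4); attach at lengths (2, 2); label the merged cluster GW
  updated: d(C,GW)=11, d(D,GW)=49/2, d(E,GW)=63/2, d(GW,H)=24, d(GW,I)=65/2, d(GW,P)=55
iteration 2: select H,I (d=10); attach at lengths (5, 5); label the merged cluster HI
  updated: d(C,HI)=99/2, d(D,HI)=83/2, d(E,HI)=99/2, d(GW,HI)=113/4, d(HI,P)=47/2
iteration 3: select C,GW (d=11); attach at lengths (11/2, 7/2); label the merged cluster CGW
  updated: d(CGW,D)=94/3, d(CGW,E)=106/3, d(CGW,HI)=106/3, d(CGW,P)=154/3
iteration 4: select D,E (d=14); attach at lengths (7, 7); label the merged cluster DE
  updated: d(CGW,DE)=100/3, d(DE,HI)=91/2, d(DE,P)=32
iteration 5: select HI,P (d=47/2); attach at lengths (27/4, 47/4); label the merged cluster HIP
  updated: d(CGW,HIP)=122/3, d(DE,HIP)=41
iteration 6: select CGW,DE (d=100/3); attach at lengths (67/6, 29/3); label the merged cluster CDEGW
  updated: d(CDEGW,HIP)=204/5
iteration 7: select CDEGW,HIP (d=204/5); attach at lengths (56/15, 173/20); label the merged cluster CDEGHIPW
final tree: (((C:11/2,(G:2,W:2):7/2):67/6,(D:7,E:7):29/3):56/15,((H:5,I:5):27/4,P:47/4):173/20)
total length: 5323/60

(((C:11/2,(G:2,W:2):7/2):67/6,(D:7,E:7):29/3):56/15,((H:5,I:5):27/4,P:47/4):173/20)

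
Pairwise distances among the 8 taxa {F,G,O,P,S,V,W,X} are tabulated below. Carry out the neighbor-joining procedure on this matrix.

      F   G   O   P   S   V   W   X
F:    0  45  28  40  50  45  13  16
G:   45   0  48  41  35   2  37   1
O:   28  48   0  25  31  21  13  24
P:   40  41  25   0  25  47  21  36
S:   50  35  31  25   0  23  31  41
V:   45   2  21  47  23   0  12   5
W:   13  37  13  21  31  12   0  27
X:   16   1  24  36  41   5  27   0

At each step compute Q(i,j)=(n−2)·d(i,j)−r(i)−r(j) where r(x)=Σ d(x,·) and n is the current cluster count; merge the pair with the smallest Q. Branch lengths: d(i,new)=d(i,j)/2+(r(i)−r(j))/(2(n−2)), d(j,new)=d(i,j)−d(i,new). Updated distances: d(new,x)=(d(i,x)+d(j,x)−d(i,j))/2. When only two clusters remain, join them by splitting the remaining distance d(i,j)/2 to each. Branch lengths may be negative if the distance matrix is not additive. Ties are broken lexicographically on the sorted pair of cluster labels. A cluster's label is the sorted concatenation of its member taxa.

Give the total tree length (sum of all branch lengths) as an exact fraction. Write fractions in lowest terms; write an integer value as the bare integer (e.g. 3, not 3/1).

2569/32

iteration 1: select G,X (d=1, Q=-353); attach at lengths (65/12, -53/12); label the merged cluster GX
  updated: d(F,GX)=30, d(GX,O)=71/2, d(GX,P)=38, d(GX,S)=75/2, d(GX,V)=3, d(GX,W)=63/2
iteration 2: select GX,V (d=3, Q=-623/2); attach at lengths (79/20, -19/20); label the merged cluster GVX
  updated: d(F,GVX)=36, d(GVX,O)=107/4, d(GVX,P)=41, d(GVX,S)=115/4, d(GVX,W)=81/4
iteration 3: select P,S (d=25, Q=-871/4); attach at lengths (345/32, 455/32); label the merged cluster PS
  updated: d(F,PS)=65/2, d(GVX,PS)=179/8, d(O,PS)=31/2, d(PS,W)=27/2
iteration 4: select F,W (d=13, Q=-521/4); attach at lengths (355/24, -43/24); label the merged cluster FW
  updated: d(FW,GVX)=173/8, d(FW,O)=14, d(FW,PS)=33/2
iteration 5: select FW,O (d=14, Q=-643/8); attach at lengths (191/32, 257/32); label the merged cluster FOW
  updated: d(FOW,GVX)=275/16, d(FOW,PS)=9
iteration 6: select FOW,GVX (d=275/16, Q=-777/16); attach at lengths (61/32, 489/32); label the merged cluster FGOVWX
  updated: d(FGOVWX,PS)=227/32
iteration 7: select FGOVWX,PS (d=227/32); attach at lengths (227/64, 227/64); label the merged cluster FGOPSVWX
final tree: ((((F:355/24,W:-43/24):191/32,O:257/32):61/32,((G:65/12,X:-53/12):79/20,V:-19/20):489/32):227/64,(P:345/32,S:455/32):227/64)
total length: 2569/32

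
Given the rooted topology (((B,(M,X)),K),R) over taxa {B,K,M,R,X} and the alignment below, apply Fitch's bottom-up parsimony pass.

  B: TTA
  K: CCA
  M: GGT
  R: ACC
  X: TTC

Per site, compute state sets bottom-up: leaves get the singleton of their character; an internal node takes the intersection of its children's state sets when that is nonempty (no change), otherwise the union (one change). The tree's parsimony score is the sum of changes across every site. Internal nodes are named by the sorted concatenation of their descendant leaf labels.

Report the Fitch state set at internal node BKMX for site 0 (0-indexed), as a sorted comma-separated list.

C,T

MX@0: {G} ∪ {T} = {G,T} (union, +1)
BMX@0: {T} ∩ {G,T} = {T} (intersection, +0)
BKMX@0: {T} ∪ {C} = {C,T} (union, +1)
BKMRX@0: {C,T} ∪ {A} = {A,C,T} (union, +1)
MX@1: {G} ∪ {T} = {G,T} (union, +1)
BMX@1: {T} ∩ {G,T} = {T} (intersection, +0)
BKMX@1: {T} ∪ {C} = {C,T} (union, +1)
BKMRX@1: {C,T} ∩ {C} = {C} (intersection, +0)
MX@2: {T} ∪ {C} = {C,T} (union, +1)
BMX@2: {A} ∪ {C,T} = {A,C,T} (union, +1)
BKMX@2: {A,C,T} ∩ {A} = {A} (intersection, +0)
BKMRX@2: {A} ∪ {C} = {A,C} (union, +1)
per-site changes: [3, 2, 3]; total = 8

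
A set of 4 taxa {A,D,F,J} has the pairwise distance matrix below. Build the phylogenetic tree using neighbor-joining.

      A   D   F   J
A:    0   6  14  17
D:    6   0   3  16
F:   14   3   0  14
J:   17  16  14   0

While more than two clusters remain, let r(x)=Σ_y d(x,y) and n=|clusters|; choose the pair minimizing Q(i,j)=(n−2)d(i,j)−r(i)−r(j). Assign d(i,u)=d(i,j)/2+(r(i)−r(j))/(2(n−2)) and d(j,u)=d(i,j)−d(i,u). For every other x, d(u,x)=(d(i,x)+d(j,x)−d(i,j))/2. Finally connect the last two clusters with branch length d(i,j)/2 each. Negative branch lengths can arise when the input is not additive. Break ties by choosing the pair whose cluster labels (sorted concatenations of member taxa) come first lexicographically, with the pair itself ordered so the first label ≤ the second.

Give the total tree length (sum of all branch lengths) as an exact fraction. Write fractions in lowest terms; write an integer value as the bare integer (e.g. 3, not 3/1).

45/2

iteration 1: select A,D (d=6, Q=-50); attach at lengths (6, 0); label the merged cluster AD
  updated: d(AD,F)=11/2, d(AD,J)=27/2
iteration 2: select AD,F (d=11/2, Q=-33); attach at lengths (5/2, 3); label the merged cluster ADF
  updated: d(ADF,J)=11
iteration 3: select ADF,J (d=11); attach at lengths (11/2, 11/2); label the merged cluster ADFJ
final tree: (((A:6,D:0):5/2,F:3):11/2,J:11/2)
total length: 45/2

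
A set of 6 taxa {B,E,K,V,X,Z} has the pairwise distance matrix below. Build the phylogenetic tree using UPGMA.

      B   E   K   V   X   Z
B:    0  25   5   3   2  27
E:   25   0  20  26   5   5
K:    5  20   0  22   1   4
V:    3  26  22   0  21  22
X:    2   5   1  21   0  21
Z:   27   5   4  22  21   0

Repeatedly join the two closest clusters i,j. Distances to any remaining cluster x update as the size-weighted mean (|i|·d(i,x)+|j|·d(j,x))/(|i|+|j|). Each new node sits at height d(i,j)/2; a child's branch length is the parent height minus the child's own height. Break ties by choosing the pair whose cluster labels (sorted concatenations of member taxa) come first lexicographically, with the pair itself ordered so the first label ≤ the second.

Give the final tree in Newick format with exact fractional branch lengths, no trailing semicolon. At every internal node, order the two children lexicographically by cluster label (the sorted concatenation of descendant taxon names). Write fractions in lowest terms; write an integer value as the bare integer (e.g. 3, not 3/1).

1. join K+X (d=1) ⇒ KX; edges |K|=1/2, |X|=1/2
  updated: d(B,KX)=7/2, d(E,KX)=25/2, d(KX,V)=43/2, d(KX,Z)=25/2
2. join B+V (d=3) ⇒ BV; edges |B|=3/2, |V|=3/2
  updated: d(BV,E)=51/2, d(BV,KX)=25/2, d(BV,Z)=49/2
3. join E+Z (d=5) ⇒ EZ; edges |E|=5/2, |Z|=5/2
  updated: d(BV,EZ)=25, d(EZ,KX)=25/2
4. join BV+KX (d=25/2) ⇒ BKVX; edges |BV|=19/4, |KX|=23/4
  updated: d(BKVX,EZ)=75/4
5. join BKVX+EZ (d=75/4) ⇒ BEKVXZ; edges |BKVX|=25/8, |EZ|=55/8
final tree: (((B:3/2,V:3/2):19/4,(K:1/2,X:1/2):23/4):25/8,(E:5/2,Z:5/2):55/8)
total length: 59/2

(((B:3/2,V:3/2):19/4,(K:1/2,X:1/2):23/4):25/8,(E:5/2,Z:5/2):55/8)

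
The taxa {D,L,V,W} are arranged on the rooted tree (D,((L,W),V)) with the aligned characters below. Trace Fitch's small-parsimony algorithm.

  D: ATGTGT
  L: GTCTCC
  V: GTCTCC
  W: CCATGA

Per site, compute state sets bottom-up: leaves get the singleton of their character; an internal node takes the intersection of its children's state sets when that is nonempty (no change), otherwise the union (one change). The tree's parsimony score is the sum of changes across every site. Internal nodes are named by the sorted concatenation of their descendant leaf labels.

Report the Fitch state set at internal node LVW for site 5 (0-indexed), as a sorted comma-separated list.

LW@0: {G} ∪ {C} = {C,G} (union, +1)
LVW@0: {C,G} ∩ {G} = {G} (intersection, +0)
DLVW@0: {A} ∪ {G} = {A,G} (union, +1)
LW@1: {T} ∪ {C} = {C,T} (union, +1)
LVW@1: {C,T} ∩ {T} = {T} (intersection, +0)
DLVW@1: {T} ∩ {T} = {T} (intersection, +0)
LW@2: {C} ∪ {A} = {A,C} (union, +1)
LVW@2: {A,C} ∩ {C} = {C} (intersection, +0)
DLVW@2: {G} ∪ {C} = {C,G} (union, +1)
LW@3: {T} ∩ {T} = {T} (intersection, +0)
LVW@3: {T} ∩ {T} = {T} (intersection, +0)
DLVW@3: {T} ∩ {T} = {T} (intersection, +0)
LW@4: {C} ∪ {G} = {C,G} (union, +1)
LVW@4: {C,G} ∩ {C} = {C} (intersection, +0)
DLVW@4: {G} ∪ {C} = {C,G} (union, +1)
LW@5: {C} ∪ {A} = {A,C} (union, +1)
LVW@5: {A,C} ∩ {C} = {C} (intersection, +0)
DLVW@5: {T} ∪ {C} = {C,T} (union, +1)
per-site changes: [2, 1, 2, 0, 2, 2]; total = 9

C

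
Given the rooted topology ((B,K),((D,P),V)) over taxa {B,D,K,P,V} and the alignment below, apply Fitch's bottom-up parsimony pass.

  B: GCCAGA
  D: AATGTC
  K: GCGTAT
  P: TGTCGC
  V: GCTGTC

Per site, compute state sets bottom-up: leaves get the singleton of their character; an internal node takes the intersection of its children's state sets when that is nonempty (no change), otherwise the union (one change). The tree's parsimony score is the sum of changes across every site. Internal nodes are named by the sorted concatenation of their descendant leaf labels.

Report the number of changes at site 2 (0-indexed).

2

BK@0: {G} ∩ {G} = {G} (intersection, +0)
DP@0: {A} ∪ {T} = {A,T} (union, +1)
DPV@0: {A,T} ∪ {G} = {A,G,T} (union, +1)
BDKPV@0: {G} ∩ {A,G,T} = {G} (intersection, +0)
BK@1: {C} ∩ {C} = {C} (intersection, +0)
DP@1: {A} ∪ {G} = {A,G} (union, +1)
DPV@1: {A,G} ∪ {C} = {A,C,G} (union, +1)
BDKPV@1: {C} ∩ {A,C,G} = {C} (intersection, +0)
BK@2: {C} ∪ {G} = {C,G} (union, +1)
DP@2: {T} ∩ {T} = {T} (intersection, +0)
DPV@2: {T} ∩ {T} = {T} (intersection, +0)
BDKPV@2: {C,G} ∪ {T} = {C,G,T} (union, +1)
BK@3: {A} ∪ {T} = {A,T} (union, +1)
DP@3: {G} ∪ {C} = {C,G} (union, +1)
DPV@3: {C,G} ∩ {G} = {G} (intersection, +0)
BDKPV@3: {A,T} ∪ {G} = {A,G,T} (union, +1)
BK@4: {G} ∪ {A} = {A,G} (union, +1)
DP@4: {T} ∪ {G} = {G,T} (union, +1)
DPV@4: {G,T} ∩ {T} = {T} (intersection, +0)
BDKPV@4: {A,G} ∪ {T} = {A,G,T} (union, +1)
BK@5: {A} ∪ {T} = {A,T} (union, +1)
DP@5: {C} ∩ {C} = {C} (intersection, +0)
DPV@5: {C} ∩ {C} = {C} (intersection, +0)
BDKPV@5: {A,T} ∪ {C} = {A,C,T} (union, +1)
per-site changes: [2, 2, 2, 3, 3, 2]; total = 14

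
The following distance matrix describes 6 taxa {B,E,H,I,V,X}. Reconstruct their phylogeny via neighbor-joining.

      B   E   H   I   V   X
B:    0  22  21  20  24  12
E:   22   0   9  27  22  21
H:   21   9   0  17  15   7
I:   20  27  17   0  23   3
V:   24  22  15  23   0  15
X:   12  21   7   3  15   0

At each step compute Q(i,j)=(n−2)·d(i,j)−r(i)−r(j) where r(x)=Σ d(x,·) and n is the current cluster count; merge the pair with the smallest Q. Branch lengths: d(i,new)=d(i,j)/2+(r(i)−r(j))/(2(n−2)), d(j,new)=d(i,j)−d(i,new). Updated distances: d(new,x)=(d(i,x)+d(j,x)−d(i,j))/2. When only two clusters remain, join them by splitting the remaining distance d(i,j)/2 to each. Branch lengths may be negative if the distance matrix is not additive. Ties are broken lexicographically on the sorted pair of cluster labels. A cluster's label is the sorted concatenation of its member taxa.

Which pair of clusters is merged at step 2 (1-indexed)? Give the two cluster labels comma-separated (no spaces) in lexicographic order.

iteration 1: select I,X (d=3, Q=-136); attach at lengths (11/2, -5/2); label the merged cluster IX
  updated: d(B,IX)=29/2, d(E,IX)=45/2, d(H,IX)=21/2, d(IX,V)=35/2
iteration 2: select E,H (d=9, Q=-104); attach at lengths (47/6, 7/6); label the merged cluster EH
  updated: d(B,EH)=17, d(EH,IX)=12, d(EH,V)=14
iteration 3: select B,IX (d=29/2, Q=-141/2); attach at lengths (81/8, 35/8); label the merged cluster BIX
  updated: d(BIX,EH)=29/4, d(BIX,V)=27/2
iteration 4: select BIX,EH (d=29/4, Q=-139/4); attach at lengths (27/8, 31/8); label the merged cluster BEHIX
  updated: d(BEHIX,V)=81/8
iteration 5: select BEHIX,V (d=81/8); attach at lengths (81/16, 81/16); label the merged cluster BEHIVX
final tree: (((B:81/8,(I:11/2,X:-5/2):35/8):27/8,(E:47/6,H:7/6):31/8):81/16,V:81/16)
total length: 351/8

E,H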